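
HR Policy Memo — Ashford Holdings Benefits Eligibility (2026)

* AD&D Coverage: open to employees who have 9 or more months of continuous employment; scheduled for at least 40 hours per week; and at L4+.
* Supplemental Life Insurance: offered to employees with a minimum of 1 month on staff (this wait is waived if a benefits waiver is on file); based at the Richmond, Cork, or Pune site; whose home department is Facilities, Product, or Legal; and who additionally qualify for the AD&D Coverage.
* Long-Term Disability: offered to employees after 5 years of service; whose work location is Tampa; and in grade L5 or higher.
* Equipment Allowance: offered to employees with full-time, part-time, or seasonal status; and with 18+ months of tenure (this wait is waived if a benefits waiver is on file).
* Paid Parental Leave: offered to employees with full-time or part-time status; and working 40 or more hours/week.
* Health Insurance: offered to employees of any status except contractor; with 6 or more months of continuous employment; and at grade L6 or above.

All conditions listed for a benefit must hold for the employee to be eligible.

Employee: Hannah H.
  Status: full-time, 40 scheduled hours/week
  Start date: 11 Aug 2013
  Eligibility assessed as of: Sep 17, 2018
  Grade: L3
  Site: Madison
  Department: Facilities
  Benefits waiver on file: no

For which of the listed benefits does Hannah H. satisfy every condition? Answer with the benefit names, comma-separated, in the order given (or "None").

Service from 11 Aug 2013 to Sep 17, 2018: 1863 days.
AD&D Coverage — service 1863 days ≥ 9 months (≈270 days) ✓; 40 hrs/wk ≥ 40 ✓; grade L3 < L4 ✗ → not eligible.
Supplemental Life Insurance — no waiver, service 1863 days ≥ 1 month (≈30 days) ✓; site Madison ✗ (not Richmond, Cork, or Pune) → not eligible.
Long-Term Disability — service 1863 days ≥ 5 years (≈1825 days) ✓; site Madison ✗ (not Tampa) → not eligible.
Equipment Allowance — status full-time ✓; no waiver, service 1863 days ≥ 18 months (≈540 days) ✓ → eligible.
Paid Parental Leave — status full-time ✓; 40 hrs/wk ≥ 40 ✓ → eligible.
Health Insurance — status full-time ✓ (not excluded); service 1863 days ≥ 6 months (≈180 days) ✓; grade L3 < L6 ✗ → not eligible.

Equipment Allowance, Paid Parental Leave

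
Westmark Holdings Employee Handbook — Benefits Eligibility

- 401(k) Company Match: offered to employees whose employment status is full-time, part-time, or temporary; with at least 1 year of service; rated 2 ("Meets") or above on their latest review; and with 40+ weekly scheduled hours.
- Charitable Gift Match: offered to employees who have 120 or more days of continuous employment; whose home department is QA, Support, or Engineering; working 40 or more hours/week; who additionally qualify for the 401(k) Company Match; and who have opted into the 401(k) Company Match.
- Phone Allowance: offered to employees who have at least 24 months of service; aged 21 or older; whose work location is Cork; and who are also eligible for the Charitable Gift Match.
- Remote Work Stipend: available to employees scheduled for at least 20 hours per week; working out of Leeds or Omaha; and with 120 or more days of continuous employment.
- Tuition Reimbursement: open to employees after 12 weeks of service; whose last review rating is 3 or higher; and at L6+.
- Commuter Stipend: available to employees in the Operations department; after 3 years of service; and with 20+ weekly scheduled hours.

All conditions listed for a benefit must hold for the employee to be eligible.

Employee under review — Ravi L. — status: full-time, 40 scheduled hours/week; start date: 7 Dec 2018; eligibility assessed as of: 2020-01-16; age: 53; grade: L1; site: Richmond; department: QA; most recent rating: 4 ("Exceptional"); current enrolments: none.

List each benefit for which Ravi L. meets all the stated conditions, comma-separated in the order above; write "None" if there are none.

401(k) Company Match

Service from 7 Dec 2018 to 2020-01-16: 405 days.
401(k) Company Match — status full-time ✓; service 405 days ≥ 1 year (≈365 days) ✓; rating 4 ≥ 2 ✓; 40 hrs/wk ≥ 40 ✓ → eligible.
Charitable Gift Match — service 405 days ≥ 120 days ✓; dept QA ✓; 40 hrs/wk ≥ 40 ✓; eligible for 401(k) Company Match ✓; not enrolled in 401(k) Company Match ✗ → not eligible.
Phone Allowance — service 405 days < 24 months (≈720 days) ✗ → not eligible.
Remote Work Stipend — 40 hrs/wk ≥ 20 ✓; site Richmond ✗ (not Leeds or Omaha) → not eligible.
Tuition Reimbursement — service 405 days ≥ 12 weeks (≈84 days) ✓; rating 4 ≥ 3 ✓; grade L1 < L6 ✗ → not eligible.
Commuter Stipend — dept QA ✗ → not eligible.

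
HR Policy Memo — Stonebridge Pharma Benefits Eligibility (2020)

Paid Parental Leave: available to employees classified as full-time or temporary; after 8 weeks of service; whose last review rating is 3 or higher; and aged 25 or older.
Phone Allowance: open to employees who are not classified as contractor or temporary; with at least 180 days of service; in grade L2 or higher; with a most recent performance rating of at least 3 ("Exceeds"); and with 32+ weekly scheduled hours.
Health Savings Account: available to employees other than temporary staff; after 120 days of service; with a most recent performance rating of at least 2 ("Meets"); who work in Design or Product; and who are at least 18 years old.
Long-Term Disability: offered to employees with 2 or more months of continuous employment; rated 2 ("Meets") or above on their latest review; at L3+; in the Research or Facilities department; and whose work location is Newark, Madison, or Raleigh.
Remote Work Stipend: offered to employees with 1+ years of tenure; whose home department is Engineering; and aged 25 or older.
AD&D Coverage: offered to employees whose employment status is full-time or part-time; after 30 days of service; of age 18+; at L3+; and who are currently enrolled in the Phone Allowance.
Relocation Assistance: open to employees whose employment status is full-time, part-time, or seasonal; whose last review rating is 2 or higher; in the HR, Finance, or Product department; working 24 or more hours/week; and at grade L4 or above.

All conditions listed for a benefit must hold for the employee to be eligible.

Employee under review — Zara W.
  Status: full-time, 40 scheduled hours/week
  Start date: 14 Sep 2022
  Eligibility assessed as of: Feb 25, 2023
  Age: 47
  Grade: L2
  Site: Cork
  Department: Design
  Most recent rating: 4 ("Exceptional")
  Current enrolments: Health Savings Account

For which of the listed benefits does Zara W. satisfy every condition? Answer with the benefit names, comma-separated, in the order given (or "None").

Paid Parental Leave, Health Savings Account

Service from 14 Sep 2022 to Feb 25, 2023: 164 days.
Paid Parental Leave — status full-time ✓; service 164 days ≥ 8 weeks (≈56 days) ✓; rating 4 ≥ 3 ✓; age 47 ≥ 25 ✓ → eligible.
Phone Allowance — status full-time ✓ (not excluded); service 164 days < 180 days ✗ → not eligible.
Health Savings Account — status full-time ✓ (not excluded); service 164 days ≥ 120 days ✓; rating 4 ≥ 2 ✓; dept Design ✓; age 47 ≥ 18 ✓ → eligible.
Long-Term Disability — service 164 days ≥ 2 months (≈60 days) ✓; rating 4 ≥ 2 ✓; grade L2 < L3 ✗ → not eligible.
Remote Work Stipend — service 164 days < 1 year (≈365 days) ✗ → not eligible.
AD&D Coverage — status full-time ✓; service 164 days ≥ 30 days ✓; age 47 ≥ 18 ✓; grade L2 < L3 ✗ → not eligible.
Relocation Assistance — status full-time ✓; rating 4 ≥ 2 ✓; dept Design ✗ → not eligible.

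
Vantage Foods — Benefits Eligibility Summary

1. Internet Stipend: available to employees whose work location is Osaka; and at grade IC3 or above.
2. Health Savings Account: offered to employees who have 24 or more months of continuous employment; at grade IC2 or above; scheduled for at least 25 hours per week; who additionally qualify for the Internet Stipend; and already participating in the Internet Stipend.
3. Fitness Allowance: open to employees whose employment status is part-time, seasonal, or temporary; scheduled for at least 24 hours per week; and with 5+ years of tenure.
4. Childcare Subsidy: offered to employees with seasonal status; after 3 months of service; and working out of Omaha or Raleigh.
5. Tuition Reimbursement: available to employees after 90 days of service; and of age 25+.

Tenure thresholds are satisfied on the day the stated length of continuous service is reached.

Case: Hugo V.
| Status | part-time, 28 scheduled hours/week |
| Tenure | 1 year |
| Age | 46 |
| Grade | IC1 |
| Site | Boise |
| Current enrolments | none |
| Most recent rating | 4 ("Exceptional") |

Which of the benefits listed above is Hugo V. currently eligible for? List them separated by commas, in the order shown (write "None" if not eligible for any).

Tuition Reimbursement

Internet Stipend — site Boise ✗ (not Osaka) → not eligible.
Health Savings Account — service 1 year < 24 months (≈720 days) ✗ → not eligible.
Fitness Allowance — status part-time ✓; 28 hrs/wk ≥ 24 ✓; service 1 year < 5 years ✗ → not eligible.
Childcare Subsidy — status part-time ✗ (requires seasonal) → not eligible.
Tuition Reimbursement — service 1 year ≥ 90 days ✓; age 46 ≥ 25 ✓ → eligible.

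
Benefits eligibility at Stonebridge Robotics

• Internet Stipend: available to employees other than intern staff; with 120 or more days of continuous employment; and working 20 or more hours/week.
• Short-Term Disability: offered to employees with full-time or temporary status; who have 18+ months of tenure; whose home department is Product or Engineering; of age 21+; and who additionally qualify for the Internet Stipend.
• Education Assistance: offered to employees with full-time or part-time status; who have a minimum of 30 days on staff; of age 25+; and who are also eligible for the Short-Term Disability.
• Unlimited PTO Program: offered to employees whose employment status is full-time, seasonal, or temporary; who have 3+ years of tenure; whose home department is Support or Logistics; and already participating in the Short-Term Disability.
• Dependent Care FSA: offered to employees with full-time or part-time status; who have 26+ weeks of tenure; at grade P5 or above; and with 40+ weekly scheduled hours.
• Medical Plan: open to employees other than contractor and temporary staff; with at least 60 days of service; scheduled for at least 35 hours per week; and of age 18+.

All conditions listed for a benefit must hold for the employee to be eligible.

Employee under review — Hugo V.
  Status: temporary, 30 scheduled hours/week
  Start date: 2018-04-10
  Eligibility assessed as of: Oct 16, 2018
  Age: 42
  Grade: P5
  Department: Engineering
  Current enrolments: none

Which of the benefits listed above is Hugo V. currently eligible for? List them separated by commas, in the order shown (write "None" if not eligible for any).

Internet Stipend

Service from 2018-04-10 to Oct 16, 2018: 189 days.
Internet Stipend — status temporary ✓ (not excluded); service 189 days ≥ 120 days ✓; 30 hrs/wk ≥ 20 ✓ → eligible.
Short-Term Disability — status temporary ✓; service 189 days < 18 months (≈540 days) ✗ → not eligible.
Education Assistance — status temporary ✗ (requires full-time or part-time) → not eligible.
Unlimited PTO Program — status temporary ✓; service 189 days < 3 years (≈1095 days) ✗ → not eligible.
Dependent Care FSA — status temporary ✗ (requires full-time or part-time) → not eligible.
Medical Plan — status temporary ✗ (excluded) → not eligible.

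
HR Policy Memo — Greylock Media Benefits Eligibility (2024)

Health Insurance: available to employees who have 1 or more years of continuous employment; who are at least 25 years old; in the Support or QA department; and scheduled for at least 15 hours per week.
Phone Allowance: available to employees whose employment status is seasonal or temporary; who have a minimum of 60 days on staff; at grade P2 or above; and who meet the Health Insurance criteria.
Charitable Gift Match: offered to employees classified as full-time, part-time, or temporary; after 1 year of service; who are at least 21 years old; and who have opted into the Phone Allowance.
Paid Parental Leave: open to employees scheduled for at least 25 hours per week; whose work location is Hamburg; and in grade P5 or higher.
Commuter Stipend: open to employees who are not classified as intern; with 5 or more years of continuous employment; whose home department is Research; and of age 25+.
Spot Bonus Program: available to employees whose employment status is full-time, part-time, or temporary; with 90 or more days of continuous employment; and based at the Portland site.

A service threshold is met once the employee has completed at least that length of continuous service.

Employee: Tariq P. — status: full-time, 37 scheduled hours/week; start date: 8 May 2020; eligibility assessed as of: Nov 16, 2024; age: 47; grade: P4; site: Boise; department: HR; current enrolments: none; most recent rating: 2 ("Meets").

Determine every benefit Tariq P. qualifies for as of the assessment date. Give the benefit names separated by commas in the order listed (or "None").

Service from 8 May 2020 to Nov 16, 2024: 1653 days.
Health Insurance — service 1653 days ≥ 1 year (≈365 days) ✓; age 47 ≥ 25 ✓; dept HR ✗ → not eligible.
Phone Allowance — status full-time ✗ (requires seasonal or temporary) → not eligible.
Charitable Gift Match — status full-time ✓; service 1653 days ≥ 1 year (≈365 days) ✓; age 47 ≥ 21 ✓; not enrolled in Phone Allowance ✗ → not eligible.
Paid Parental Leave — 37 hrs/wk ≥ 25 ✓; site Boise ✗ (not Hamburg) → not eligible.
Commuter Stipend — status full-time ✓ (not excluded); service 1653 days < 5 years (≈1825 days) ✗ → not eligible.
Spot Bonus Program — status full-time ✓; service 1653 days ≥ 90 days ✓; site Boise ✗ (not Portland) → not eligible.

None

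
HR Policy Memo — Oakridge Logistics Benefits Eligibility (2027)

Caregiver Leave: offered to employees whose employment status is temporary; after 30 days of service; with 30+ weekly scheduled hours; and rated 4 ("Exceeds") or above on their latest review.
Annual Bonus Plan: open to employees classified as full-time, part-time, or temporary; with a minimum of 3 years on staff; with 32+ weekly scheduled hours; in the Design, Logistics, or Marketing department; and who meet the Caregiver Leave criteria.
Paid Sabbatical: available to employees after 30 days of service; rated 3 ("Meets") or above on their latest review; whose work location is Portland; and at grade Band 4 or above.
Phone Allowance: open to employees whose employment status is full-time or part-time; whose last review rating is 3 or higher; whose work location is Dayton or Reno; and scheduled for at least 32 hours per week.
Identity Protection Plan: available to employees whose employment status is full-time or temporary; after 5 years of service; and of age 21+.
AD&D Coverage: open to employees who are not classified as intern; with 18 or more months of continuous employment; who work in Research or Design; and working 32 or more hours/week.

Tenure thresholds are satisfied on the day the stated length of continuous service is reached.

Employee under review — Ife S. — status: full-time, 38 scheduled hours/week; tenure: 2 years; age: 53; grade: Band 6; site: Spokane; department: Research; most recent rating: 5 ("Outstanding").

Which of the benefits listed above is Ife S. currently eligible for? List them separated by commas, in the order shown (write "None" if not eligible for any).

Caregiver Leave — status full-time ✗ (requires temporary) → not eligible.
Annual Bonus Plan — status full-time ✓; service 2 years < 3 years ✗ → not eligible.
Paid Sabbatical — service 2 years ≥ 30 days ✓; rating 5 ≥ 3 ✓; site Spokane ✗ (not Portland) → not eligible.
Phone Allowance — status full-time ✓; rating 5 ≥ 3 ✓; site Spokane ✗ (not Dayton or Reno) → not eligible.
Identity Protection Plan — status full-time ✓; service 2 years < 5 years ✗ → not eligible.
AD&D Coverage — status full-time ✓ (not excluded); service 2 years ≥ 18 months (≈540 days) ✓; dept Research ✓; 38 hrs/wk ≥ 32 ✓ → eligible.

AD&D Coverage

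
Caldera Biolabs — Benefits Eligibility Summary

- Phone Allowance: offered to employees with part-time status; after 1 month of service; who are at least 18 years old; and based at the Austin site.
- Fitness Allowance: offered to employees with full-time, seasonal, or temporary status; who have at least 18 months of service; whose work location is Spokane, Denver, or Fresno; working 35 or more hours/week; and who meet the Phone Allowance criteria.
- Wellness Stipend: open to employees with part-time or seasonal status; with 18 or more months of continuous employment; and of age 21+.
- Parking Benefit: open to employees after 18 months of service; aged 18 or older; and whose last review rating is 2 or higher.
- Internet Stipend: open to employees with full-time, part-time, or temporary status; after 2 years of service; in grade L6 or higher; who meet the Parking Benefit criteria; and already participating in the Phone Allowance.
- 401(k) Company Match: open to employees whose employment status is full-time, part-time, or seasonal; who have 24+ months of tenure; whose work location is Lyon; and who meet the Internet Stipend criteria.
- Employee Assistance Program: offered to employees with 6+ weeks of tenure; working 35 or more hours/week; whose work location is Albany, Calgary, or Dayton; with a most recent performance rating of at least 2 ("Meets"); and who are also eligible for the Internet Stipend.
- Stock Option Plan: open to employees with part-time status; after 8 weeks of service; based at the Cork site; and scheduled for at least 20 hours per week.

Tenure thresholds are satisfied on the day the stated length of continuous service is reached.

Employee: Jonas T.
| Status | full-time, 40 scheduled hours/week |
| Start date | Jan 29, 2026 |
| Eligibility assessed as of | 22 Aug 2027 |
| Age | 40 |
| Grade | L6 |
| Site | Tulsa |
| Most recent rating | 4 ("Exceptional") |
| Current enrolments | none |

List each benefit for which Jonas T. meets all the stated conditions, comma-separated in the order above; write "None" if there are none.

Parking Benefit

Service from Jan 29, 2026 to 22 Aug 2027: 570 days.
Phone Allowance — status full-time ✗ (requires part-time) → not eligible.
Fitness Allowance — status full-time ✓; service 570 days ≥ 18 months (≈540 days) ✓; site Tulsa ✗ (not Spokane, Denver, or Fresno) → not eligible.
Wellness Stipend — status full-time ✗ (requires part-time or seasonal) → not eligible.
Parking Benefit — service 570 days ≥ 18 months (≈540 days) ✓; age 40 ≥ 18 ✓; rating 4 ≥ 2 ✓ → eligible.
Internet Stipend — status full-time ✓; service 570 days < 2 years (≈730 days) ✗ → not eligible.
401(k) Company Match — status full-time ✓; service 570 days < 24 months (≈720 days) ✗ → not eligible.
Employee Assistance Program — service 570 days ≥ 6 weeks (≈42 days) ✓; 40 hrs/wk ≥ 35 ✓; site Tulsa ✗ (not Albany, Calgary, or Dayton) → not eligible.
Stock Option Plan — status full-time ✗ (requires part-time) → not eligible.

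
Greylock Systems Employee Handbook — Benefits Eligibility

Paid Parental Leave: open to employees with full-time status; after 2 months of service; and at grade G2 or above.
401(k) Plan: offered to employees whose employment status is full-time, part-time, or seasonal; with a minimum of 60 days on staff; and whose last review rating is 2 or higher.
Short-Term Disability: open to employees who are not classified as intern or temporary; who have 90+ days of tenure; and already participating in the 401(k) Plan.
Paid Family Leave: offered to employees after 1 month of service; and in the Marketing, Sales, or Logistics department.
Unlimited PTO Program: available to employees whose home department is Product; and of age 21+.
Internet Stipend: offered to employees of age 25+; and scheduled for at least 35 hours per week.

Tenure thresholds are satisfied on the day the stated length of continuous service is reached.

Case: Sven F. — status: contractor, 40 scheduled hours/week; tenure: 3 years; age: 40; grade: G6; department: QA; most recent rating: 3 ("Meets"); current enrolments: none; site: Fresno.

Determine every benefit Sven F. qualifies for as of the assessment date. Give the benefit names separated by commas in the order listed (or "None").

Paid Parental Leave — status contractor ✗ (requires full-time) → not eligible.
401(k) Plan — status contractor ✗ (requires full-time, part-time, or seasonal) → not eligible.
Short-Term Disability — status contractor ✓ (not excluded); service 3 years ≥ 90 days ✓; not enrolled in 401(k) Plan ✗ → not eligible.
Paid Family Leave — service 3 years ≥ 1 month (≈30 days) ✓; dept QA ✗ → not eligible.
Unlimited PTO Program — dept QA ✗ → not eligible.
Internet Stipend — age 40 ≥ 25 ✓; 40 hrs/wk ≥ 35 ✓ → eligible.

Internet Stipend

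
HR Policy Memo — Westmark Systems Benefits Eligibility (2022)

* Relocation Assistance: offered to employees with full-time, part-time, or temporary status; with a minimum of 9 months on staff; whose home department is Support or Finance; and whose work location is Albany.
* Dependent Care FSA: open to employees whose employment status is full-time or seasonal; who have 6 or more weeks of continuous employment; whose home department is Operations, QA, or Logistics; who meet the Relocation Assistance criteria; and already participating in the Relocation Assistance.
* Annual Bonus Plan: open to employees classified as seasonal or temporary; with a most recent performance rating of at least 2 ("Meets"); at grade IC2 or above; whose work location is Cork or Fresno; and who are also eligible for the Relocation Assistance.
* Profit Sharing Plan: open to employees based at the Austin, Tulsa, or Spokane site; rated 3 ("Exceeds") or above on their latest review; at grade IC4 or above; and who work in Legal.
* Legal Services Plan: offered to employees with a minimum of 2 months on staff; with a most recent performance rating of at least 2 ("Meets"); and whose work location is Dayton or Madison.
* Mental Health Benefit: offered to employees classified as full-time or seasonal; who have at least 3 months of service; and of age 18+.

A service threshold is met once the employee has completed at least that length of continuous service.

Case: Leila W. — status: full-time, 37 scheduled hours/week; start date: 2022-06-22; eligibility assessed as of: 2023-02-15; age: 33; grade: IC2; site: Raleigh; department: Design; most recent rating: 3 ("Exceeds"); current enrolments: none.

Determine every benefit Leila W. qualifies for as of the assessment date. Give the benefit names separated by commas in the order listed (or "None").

Mental Health Benefit

Service from 2022-06-22 to 2023-02-15: 238 days.
Relocation Assistance — status full-time ✓; service 238 days < 9 months (≈270 days) ✗ → not eligible.
Dependent Care FSA — status full-time ✓; service 238 days ≥ 6 weeks (≈42 days) ✓; dept Design ✗ → not eligible.
Annual Bonus Plan — status full-time ✗ (requires seasonal or temporary) → not eligible.
Profit Sharing Plan — site Raleigh ✗ (not Austin, Tulsa, or Spokane) → not eligible.
Legal Services Plan — service 238 days ≥ 2 months (≈60 days) ✓; rating 3 ≥ 2 ✓; site Raleigh ✗ (not Dayton or Madison) → not eligible.
Mental Health Benefit — status full-time ✓; service 238 days ≥ 3 months (≈90 days) ✓; age 33 ≥ 18 ✓ → eligible.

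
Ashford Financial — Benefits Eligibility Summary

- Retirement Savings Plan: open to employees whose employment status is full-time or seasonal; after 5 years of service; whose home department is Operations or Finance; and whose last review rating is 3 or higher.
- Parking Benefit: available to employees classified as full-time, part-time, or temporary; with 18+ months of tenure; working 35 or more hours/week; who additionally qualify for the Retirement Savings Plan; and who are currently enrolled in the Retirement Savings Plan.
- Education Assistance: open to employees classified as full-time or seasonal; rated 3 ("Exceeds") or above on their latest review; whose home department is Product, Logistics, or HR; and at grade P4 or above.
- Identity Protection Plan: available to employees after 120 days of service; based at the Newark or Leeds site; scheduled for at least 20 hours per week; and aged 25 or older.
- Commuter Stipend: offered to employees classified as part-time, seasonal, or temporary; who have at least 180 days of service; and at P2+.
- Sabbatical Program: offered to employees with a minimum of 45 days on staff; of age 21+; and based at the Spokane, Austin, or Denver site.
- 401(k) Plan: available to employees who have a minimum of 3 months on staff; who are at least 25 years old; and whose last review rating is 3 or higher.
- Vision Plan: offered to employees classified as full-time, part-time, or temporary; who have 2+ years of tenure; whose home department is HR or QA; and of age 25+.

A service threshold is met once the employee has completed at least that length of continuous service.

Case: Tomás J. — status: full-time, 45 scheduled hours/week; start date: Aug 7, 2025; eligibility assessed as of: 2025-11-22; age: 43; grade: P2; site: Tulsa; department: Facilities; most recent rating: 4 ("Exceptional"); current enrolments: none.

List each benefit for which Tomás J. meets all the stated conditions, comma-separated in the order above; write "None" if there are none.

401(k) Plan

Service from Aug 7, 2025 to 2025-11-22: 107 days.
Retirement Savings Plan — status full-time ✓; service 107 days < 5 years (≈1825 days) ✗ → not eligible.
Parking Benefit — status full-time ✓; service 107 days < 18 months (≈540 days) ✗ → not eligible.
Education Assistance — status full-time ✓; rating 4 ≥ 3 ✓; dept Facilities ✗ → not eligible.
Identity Protection Plan — service 107 days < 120 days ✗ → not eligible.
Commuter Stipend — status full-time ✗ (requires part-time, seasonal, or temporary) → not eligible.
Sabbatical Program — service 107 days ≥ 45 days ✓; age 43 ≥ 21 ✓; site Tulsa ✗ (not Spokane, Austin, or Denver) → not eligible.
401(k) Plan — service 107 days ≥ 3 months (≈90 days) ✓; age 43 ≥ 25 ✓; rating 4 ≥ 3 ✓ → eligible.
Vision Plan — status full-time ✓; service 107 days < 2 years (≈730 days) ✗ → not eligible.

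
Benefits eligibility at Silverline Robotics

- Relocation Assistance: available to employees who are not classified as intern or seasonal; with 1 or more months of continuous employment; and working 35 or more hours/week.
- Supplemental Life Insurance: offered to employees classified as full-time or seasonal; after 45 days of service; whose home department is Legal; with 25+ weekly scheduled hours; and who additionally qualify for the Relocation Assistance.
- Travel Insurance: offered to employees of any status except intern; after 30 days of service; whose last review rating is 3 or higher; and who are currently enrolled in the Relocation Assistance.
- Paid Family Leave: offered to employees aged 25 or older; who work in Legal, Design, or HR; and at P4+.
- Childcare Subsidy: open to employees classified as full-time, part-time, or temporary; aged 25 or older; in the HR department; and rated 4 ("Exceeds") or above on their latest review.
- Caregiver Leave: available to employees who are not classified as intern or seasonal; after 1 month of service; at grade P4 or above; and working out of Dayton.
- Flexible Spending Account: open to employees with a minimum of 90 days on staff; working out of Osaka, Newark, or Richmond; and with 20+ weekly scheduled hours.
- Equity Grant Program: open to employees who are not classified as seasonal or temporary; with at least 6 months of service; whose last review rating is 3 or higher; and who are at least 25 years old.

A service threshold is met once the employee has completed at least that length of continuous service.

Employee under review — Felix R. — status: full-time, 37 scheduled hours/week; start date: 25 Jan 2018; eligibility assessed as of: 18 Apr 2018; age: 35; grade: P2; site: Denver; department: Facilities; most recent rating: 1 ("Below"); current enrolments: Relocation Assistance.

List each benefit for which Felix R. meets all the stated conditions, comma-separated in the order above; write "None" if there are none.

Service from 25 Jan 2018 to 18 Apr 2018: 83 days.
Relocation Assistance — status full-time ✓ (not excluded); service 83 days ≥ 1 month (≈30 days) ✓; 37 hrs/wk ≥ 35 ✓ → eligible.
Supplemental Life Insurance — status full-time ✓; service 83 days ≥ 45 days ✓; dept Facilities ✗ → not eligible.
Travel Insurance — status full-time ✓ (not excluded); service 83 days ≥ 30 days ✓; rating 1 < 3 ✗ → not eligible.
Paid Family Leave — age 35 ≥ 25 ✓; dept Facilities ✗ → not eligible.
Childcare Subsidy — status full-time ✓; age 35 ≥ 25 ✓; dept Facilities ✗ → not eligible.
Caregiver Leave — status full-time ✓ (not excluded); service 83 days ≥ 1 month (≈30 days) ✓; grade P2 < P4 ✗ → not eligible.
Flexible Spending Account — service 83 days < 90 days ✗ → not eligible.
Equity Grant Program — status full-time ✓ (not excluded); service 83 days < 6 months (≈180 days) ✗ → not eligible.

Relocation Assistance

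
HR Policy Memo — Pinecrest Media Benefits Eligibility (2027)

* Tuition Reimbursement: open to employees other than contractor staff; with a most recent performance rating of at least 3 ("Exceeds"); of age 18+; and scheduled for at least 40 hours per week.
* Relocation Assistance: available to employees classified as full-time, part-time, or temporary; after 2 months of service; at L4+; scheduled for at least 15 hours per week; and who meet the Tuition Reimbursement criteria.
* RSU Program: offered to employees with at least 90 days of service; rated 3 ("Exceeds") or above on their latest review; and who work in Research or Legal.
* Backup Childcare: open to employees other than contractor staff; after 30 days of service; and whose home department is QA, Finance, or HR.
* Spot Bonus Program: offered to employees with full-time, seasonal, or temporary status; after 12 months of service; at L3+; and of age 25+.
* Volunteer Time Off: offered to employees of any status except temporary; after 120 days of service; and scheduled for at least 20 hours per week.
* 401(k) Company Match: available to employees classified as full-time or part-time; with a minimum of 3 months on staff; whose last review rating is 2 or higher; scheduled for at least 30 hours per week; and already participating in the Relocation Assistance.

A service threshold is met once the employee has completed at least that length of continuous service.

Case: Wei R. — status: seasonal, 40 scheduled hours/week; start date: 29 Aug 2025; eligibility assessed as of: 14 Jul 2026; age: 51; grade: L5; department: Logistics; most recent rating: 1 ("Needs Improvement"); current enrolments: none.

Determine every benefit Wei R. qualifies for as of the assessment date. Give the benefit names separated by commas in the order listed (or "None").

Volunteer Time Off

Service from 29 Aug 2025 to 14 Jul 2026: 319 days.
Tuition Reimbursement — status seasonal ✓ (not excluded); rating 1 < 3 ✗ → not eligible.
Relocation Assistance — status seasonal ✗ (requires full-time, part-time, or temporary) → not eligible.
RSU Program — service 319 days ≥ 90 days ✓; rating 1 < 3 ✗ → not eligible.
Backup Childcare — status seasonal ✓ (not excluded); service 319 days ≥ 30 days ✓; dept Logistics ✗ → not eligible.
Spot Bonus Program — status seasonal ✓; service 319 days < 12 months (≈360 days) ✗ → not eligible.
Volunteer Time Off — status seasonal ✓ (not excluded); service 319 days ≥ 120 days ✓; 40 hrs/wk ≥ 20 ✓ → eligible.
401(k) Company Match — status seasonal ✗ (requires full-time or part-time) → not eligible.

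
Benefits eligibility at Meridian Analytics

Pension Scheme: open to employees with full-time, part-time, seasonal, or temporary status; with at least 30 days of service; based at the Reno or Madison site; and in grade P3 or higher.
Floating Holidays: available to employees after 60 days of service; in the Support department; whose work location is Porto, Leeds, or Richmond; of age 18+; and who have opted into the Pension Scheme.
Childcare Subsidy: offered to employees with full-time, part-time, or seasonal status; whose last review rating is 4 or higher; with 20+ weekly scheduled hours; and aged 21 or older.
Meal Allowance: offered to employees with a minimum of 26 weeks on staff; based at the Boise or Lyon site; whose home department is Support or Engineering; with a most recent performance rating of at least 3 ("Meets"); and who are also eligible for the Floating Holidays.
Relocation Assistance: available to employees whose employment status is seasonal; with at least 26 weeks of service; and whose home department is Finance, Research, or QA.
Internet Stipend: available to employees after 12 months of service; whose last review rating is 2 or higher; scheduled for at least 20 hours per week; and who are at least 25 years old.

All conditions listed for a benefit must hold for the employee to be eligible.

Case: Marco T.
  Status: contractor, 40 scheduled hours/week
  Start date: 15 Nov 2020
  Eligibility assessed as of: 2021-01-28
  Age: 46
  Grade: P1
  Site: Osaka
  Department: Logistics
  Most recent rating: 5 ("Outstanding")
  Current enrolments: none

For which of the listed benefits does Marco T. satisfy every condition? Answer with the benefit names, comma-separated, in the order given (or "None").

None

Service from 15 Nov 2020 to 2021-01-28: 74 days.
Pension Scheme — status contractor ✗ (requires full-time, part-time, seasonal, or temporary) → not eligible.
Floating Holidays — service 74 days ≥ 60 days ✓; dept Logistics ✗ → not eligible.
Childcare Subsidy — status contractor ✗ (requires full-time, part-time, or seasonal) → not eligible.
Meal Allowance — service 74 days < 26 weeks (≈182 days) ✗ → not eligible.
Relocation Assistance — status contractor ✗ (requires seasonal) → not eligible.
Internet Stipend — service 74 days < 12 months (≈360 days) ✗ → not eligible.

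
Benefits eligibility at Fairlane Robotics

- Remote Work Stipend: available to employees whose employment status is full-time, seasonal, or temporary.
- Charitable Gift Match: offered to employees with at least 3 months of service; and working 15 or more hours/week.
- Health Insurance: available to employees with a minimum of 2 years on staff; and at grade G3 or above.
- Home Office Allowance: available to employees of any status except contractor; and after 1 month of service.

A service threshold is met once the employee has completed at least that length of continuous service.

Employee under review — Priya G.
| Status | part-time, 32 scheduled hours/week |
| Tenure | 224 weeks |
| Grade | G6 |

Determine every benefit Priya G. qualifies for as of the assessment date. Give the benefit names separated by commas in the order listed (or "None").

Charitable Gift Match, Health Insurance, Home Office Allowance

Remote Work Stipend — status part-time ✗ (requires full-time, seasonal, or temporary) → not eligible.
Charitable Gift Match — service 224 weeks ≥ 3 months (≈90 days) ✓; 32 hrs/wk ≥ 15 ✓ → eligible.
Health Insurance — service 224 weeks ≥ 2 years (≈730 days) ✓; grade G6 ≥ G3 ✓ → eligible.
Home Office Allowance — status part-time ✓ (not excluded); service 224 weeks ≥ 1 month (≈30 days) ✓ → eligible.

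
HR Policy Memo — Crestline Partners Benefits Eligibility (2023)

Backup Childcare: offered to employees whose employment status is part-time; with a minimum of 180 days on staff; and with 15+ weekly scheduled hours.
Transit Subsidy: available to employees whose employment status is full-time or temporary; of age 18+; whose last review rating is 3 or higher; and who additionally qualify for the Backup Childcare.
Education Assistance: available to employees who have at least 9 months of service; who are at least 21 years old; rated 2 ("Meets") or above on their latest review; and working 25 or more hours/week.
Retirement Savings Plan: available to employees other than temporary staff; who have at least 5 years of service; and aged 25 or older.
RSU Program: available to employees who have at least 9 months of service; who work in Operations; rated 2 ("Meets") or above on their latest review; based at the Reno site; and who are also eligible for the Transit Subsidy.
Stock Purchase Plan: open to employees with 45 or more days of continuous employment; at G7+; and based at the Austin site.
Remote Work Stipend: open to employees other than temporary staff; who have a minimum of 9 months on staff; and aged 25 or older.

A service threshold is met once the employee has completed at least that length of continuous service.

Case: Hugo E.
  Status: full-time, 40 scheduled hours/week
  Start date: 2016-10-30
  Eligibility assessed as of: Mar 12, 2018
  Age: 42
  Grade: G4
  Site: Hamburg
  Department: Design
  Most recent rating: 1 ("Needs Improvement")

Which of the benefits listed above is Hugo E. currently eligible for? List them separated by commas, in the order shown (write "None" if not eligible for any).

Remote Work Stipend

Service from 2016-10-30 to Mar 12, 2018: 498 days.
Backup Childcare — status full-time ✗ (requires part-time) → not eligible.
Transit Subsidy — status full-time ✓; age 42 ≥ 18 ✓; rating 1 < 3 ✗ → not eligible.
Education Assistance — service 498 days ≥ 9 months (≈270 days) ✓; age 42 ≥ 21 ✓; rating 1 < 2 ✗ → not eligible.
Retirement Savings Plan — status full-time ✓ (not excluded); service 498 days < 5 years (≈1825 days) ✗ → not eligible.
RSU Program — service 498 days ≥ 9 months (≈270 days) ✓; dept Design ✗ → not eligible.
Stock Purchase Plan — service 498 days ≥ 45 days ✓; grade G4 < G7 ✗ → not eligible.
Remote Work Stipend — status full-time ✓ (not excluded); service 498 days ≥ 9 months (≈270 days) ✓; age 42 ≥ 25 ✓ → eligible.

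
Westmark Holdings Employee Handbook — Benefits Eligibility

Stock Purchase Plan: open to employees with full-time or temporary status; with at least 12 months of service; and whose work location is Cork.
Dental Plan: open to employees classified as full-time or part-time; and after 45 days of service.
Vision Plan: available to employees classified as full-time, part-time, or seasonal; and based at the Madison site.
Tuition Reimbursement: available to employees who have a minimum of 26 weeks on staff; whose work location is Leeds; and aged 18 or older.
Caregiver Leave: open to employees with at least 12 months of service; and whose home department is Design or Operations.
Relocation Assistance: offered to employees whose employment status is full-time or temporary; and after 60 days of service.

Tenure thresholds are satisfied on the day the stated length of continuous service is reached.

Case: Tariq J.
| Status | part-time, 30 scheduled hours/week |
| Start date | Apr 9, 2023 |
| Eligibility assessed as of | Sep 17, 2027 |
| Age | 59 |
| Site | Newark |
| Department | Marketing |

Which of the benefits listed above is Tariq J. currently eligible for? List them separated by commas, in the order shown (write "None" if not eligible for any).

Service from Apr 9, 2023 to Sep 17, 2027: 1622 days.
Stock Purchase Plan — status part-time ✗ (requires full-time or temporary) → not eligible.
Dental Plan — status part-time ✓; service 1622 days ≥ 45 days ✓ → eligible.
Vision Plan — status part-time ✓; site Newark ✗ (not Madison) → not eligible.
Tuition Reimbursement — service 1622 days ≥ 26 weeks (≈182 days) ✓; site Newark ✗ (not Leeds) → not eligible.
Caregiver Leave — service 1622 days ≥ 12 months (≈360 days) ✓; dept Marketing ✗ → not eligible.
Relocation Assistance — status part-time ✗ (requires full-time or temporary) → not eligible.

Dental Plan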